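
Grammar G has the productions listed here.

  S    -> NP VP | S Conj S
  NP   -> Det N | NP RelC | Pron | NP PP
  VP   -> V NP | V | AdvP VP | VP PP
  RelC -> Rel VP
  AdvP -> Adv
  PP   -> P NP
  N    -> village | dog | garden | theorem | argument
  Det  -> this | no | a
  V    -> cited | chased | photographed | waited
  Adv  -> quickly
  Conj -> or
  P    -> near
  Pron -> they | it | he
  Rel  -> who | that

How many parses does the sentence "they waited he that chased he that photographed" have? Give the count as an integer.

2

The two bracketings:
[S [NP [Pron they]] [VP [V waited] [NP [NP [Pron he]] [RelC [Rel that] [VP [V chased] [NP [NP [Pron he]] [RelC [Rel that] [VP [V photographed]]]]]]]]]
[S [NP [Pron they]] [VP [V waited] [NP [NP [NP [Pron he]] [RelC [Rel that] [VP [V chased] [NP [Pron he]]]]] [RelC [Rel that] [VP [V photographed]]]]]]
The trees differ in how a recursive rule is bracketed over the same span.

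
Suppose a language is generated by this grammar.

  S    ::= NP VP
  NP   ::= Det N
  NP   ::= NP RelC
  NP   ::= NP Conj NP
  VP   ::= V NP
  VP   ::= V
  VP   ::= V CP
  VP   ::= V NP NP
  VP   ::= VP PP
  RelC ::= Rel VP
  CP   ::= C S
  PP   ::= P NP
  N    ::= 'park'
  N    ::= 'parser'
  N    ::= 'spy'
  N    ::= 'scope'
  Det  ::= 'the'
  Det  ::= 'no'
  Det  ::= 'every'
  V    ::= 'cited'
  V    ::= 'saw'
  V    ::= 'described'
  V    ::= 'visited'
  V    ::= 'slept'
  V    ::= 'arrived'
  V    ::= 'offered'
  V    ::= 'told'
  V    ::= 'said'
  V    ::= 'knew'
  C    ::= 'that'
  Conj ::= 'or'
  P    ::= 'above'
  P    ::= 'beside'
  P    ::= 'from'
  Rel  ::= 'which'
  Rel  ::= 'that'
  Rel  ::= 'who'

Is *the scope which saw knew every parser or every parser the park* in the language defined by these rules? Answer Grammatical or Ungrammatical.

[S [NP [NP [Det the] [N scope]] [RelC [Rel which] [VP [V saw]]]] [VP [V knew] [NP [NP [Det every] [N parser]] [Conj or] [NP [Det every] [N parser]]] [NP [Det the] [N park]]]]
Every word is introduced by a lexical rule and the phrasal rules combine the resulting categories into a single S.

Grammatical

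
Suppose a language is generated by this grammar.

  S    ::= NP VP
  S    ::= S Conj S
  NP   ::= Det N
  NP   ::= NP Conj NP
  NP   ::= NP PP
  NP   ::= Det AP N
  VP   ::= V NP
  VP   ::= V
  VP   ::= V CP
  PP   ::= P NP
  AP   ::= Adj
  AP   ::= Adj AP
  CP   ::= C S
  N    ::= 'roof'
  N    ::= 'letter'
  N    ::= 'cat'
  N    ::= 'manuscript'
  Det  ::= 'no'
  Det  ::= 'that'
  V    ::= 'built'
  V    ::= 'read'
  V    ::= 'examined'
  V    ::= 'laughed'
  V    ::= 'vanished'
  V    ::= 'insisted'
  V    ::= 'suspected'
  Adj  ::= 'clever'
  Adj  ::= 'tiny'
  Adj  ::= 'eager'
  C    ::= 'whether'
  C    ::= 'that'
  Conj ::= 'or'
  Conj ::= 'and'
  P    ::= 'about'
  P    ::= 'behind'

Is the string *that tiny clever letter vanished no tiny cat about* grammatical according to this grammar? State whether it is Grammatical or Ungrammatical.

For S → NP VP, the only prefix that parses as NP is 'that tiny clever letter', but the remainder 'vanished no tiny cat about' is not a VP under these rules. The alternative S rule S → S Conj S likewise has no satisfying split.

Ungrammatical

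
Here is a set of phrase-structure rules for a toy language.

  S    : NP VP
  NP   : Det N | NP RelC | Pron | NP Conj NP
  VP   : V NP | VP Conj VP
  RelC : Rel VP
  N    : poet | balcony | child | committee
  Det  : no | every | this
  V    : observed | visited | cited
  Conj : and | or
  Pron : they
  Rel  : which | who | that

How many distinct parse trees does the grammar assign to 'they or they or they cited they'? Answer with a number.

2

The two bracketings:
[S [NP [NP [Pron they]] [Conj or] [NP [NP [Pron they]] [Conj or] [NP [Pron they]]]] [VP [V cited] [NP [Pron they]]]]
[S [NP [NP [NP [Pron they]] [Conj or] [NP [Pron they]]] [Conj or] [NP [Pron they]]] [VP [V cited] [NP [Pron they]]]]
The trees differ in how a recursive rule is bracketed over the same span.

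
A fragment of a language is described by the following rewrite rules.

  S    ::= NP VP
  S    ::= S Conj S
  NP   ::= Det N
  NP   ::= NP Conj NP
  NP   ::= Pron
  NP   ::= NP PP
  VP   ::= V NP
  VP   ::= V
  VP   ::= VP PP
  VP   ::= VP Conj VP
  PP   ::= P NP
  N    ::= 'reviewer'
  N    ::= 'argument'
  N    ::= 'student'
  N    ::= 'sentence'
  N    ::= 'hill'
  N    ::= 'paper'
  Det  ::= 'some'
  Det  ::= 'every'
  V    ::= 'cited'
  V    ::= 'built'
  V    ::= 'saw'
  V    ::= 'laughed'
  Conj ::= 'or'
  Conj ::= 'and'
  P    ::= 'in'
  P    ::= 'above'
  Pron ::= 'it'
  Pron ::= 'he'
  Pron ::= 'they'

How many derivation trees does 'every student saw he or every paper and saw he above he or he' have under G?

Two of the 4 distinct bracketings:
[S [NP [Det every] [N student]] [VP [VP [VP [V saw] [NP [NP [Pron he]] [Conj or] [NP [Det every] [N paper]]]] [Conj and] [VP [V saw] [NP [Pron he]]]] [PP [P above] [NP [NP [Pron he]] [Conj or] [NP [Pron he]]]]]]
[S [NP [Det every] [N student]] [VP [VP [V saw] [NP [NP [Pron he]] [Conj or] [NP [Det every] [N paper]]]] [Conj and] [VP [V saw] [NP [NP [NP [Pron he]] [PP [P above] [NP [Pron he]]]] [Conj or] [NP [Pron he]]]]]]
The difference turns on whether NP → NP PP is used at the relevant span, versus an alternative expansion of NP.

4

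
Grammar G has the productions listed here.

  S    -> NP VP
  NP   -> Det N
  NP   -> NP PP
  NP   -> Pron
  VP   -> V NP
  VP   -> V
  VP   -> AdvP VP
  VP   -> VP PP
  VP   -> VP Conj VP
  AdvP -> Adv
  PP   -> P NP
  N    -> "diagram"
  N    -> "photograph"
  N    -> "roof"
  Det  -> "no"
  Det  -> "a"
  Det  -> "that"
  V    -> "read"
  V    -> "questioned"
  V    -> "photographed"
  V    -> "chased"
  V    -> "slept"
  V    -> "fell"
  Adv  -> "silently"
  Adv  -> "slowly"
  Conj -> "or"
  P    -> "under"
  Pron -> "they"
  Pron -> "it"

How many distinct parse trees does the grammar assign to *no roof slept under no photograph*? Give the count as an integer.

1

[S [NP [Det no] [N roof]] [VP [VP [V slept]] [PP [P under] [NP [Det no] [N photograph]]]]]
No rule offers an alternative attachment or grouping for any span, so this is the only derivation.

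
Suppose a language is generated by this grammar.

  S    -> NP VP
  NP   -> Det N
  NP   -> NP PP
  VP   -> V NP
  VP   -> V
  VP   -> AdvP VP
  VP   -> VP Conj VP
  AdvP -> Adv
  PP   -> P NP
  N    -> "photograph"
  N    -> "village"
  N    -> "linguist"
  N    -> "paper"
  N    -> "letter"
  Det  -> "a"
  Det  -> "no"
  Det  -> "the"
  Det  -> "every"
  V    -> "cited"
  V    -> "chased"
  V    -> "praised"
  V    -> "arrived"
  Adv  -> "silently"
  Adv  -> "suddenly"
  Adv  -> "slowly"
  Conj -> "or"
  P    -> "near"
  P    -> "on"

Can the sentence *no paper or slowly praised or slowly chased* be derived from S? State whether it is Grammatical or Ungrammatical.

Ungrammatical

For S → NP VP, the only prefix that parses as NP is 'no paper', but the remainder 'or slowly praised or slowly chased' is not a VP under these rules.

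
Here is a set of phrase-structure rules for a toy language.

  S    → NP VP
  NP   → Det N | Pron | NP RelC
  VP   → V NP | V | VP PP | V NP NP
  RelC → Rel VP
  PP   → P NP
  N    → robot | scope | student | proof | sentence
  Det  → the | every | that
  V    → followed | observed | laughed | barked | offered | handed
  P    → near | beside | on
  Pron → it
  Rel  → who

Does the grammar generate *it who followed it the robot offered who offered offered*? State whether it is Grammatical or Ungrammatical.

For S → NP VP, every NP-prefix leaves a non-VP remainder: after 'it' the remainder is not a VP; after 'it who followed' the remainder is not a VP; after 'it who followed it' the remainder is not a VP (and 1 more).

Ungrammatical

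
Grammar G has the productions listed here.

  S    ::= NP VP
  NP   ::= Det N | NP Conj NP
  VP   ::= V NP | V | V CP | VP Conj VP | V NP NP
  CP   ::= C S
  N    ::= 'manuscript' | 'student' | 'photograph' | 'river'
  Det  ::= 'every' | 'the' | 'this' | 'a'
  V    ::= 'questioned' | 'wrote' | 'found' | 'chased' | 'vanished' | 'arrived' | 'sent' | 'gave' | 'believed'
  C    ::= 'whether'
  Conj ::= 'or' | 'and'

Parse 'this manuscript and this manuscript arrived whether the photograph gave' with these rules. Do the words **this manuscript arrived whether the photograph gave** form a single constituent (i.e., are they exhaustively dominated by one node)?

[S [NP [NP [Det this] [N manuscript]] [Conj and] [NP [Det this] [N manuscript]]] [VP [V arrived] [CP [C whether] [S [NP [Det the] [N photograph]] [VP [V gave]]]]]]
The smallest constituent containing 'this manuscript arrived whether the photograph gave' is the S spanning 'this manuscript and this manuscript arrived whether the photograph gave'; no single node in the tree dominates exactly the given words.

No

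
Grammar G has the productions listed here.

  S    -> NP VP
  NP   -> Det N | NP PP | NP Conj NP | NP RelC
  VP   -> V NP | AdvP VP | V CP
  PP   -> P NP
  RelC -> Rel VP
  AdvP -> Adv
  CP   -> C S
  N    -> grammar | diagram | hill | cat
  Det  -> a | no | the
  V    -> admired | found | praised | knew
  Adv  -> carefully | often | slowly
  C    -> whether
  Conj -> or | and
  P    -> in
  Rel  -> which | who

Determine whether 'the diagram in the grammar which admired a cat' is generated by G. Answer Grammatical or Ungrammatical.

For S → NP VP, every NP-prefix leaves a non-VP remainder: after 'the diagram' the remainder is not a VP; after 'the diagram in the grammar' the remainder is not a VP.

Ungrammatical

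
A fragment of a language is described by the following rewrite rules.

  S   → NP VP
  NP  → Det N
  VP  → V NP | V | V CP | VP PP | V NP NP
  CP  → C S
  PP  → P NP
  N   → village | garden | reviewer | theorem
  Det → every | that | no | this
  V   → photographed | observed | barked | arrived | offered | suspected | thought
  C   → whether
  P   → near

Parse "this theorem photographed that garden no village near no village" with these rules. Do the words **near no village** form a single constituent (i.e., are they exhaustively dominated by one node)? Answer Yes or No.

[S [NP [Det this] [N theorem]] [VP [VP [V photographed] [NP [Det that] [N garden]] [NP [Det no] [N village]]] [PP [P near] [NP [Det no] [N village]]]]]
The words 'near no village' are exhaustively dominated by a single PP node (built by PP → P NP), so they form a constituent.

Yes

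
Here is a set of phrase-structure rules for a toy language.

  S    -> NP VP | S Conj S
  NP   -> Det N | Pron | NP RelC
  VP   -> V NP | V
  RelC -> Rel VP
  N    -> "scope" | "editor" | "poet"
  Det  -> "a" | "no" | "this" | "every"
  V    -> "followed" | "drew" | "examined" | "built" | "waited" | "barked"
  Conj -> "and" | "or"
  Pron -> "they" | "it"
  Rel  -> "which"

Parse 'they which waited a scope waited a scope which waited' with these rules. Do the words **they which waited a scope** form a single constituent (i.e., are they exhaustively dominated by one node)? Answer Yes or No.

[S [NP [NP [Pron they]] [RelC [Rel which] [VP [V waited] [NP [Det a] [N scope]]]]] [VP [V waited] [NP [NP [Det a] [N scope]] [RelC [Rel which] [VP [V waited]]]]]]
The words 'they which waited a scope' are exhaustively dominated by a single NP node (built by NP → NP RelC), so they form a constituent.

Yes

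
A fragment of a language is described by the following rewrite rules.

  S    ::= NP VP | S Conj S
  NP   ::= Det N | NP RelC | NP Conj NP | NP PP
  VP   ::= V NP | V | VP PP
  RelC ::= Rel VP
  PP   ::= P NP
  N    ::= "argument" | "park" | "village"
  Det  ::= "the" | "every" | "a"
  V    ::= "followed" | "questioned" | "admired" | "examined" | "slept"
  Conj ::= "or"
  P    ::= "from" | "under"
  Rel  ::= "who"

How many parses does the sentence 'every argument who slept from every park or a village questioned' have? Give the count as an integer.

Two of the 4 distinct bracketings:
[S [NP [NP [Det every] [N argument]] [RelC [Rel who] [VP [VP [V slept]] [PP [P from] [NP [NP [Det every] [N park]] [Conj or] [NP [Det a] [N village]]]]]]] [VP [V questioned]]]
[S [NP [NP [NP [Det every] [N argument]] [RelC [Rel who] [VP [VP [V slept]] [PP [P from] [NP [Det every] [N park]]]]]] [Conj or] [NP [Det a] [N village]]] [VP [V questioned]]]
The trees differ in how a recursive rule is bracketed over the same span.

4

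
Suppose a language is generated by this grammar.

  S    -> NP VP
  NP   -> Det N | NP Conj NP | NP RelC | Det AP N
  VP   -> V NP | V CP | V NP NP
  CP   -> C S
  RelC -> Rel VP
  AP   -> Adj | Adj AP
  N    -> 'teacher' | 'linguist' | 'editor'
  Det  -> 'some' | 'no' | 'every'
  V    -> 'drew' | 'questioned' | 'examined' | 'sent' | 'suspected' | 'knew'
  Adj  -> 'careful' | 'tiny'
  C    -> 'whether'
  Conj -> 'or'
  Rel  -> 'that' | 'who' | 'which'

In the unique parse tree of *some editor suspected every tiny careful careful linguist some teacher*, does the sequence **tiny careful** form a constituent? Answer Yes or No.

No

[S [NP [Det some] [N editor]] [VP [V suspected] [NP [Det every] [AP [Adj tiny] [AP [Adj careful] [AP [Adj careful]]]] [N linguist]] [NP [Det some] [N teacher]]]]
The smallest constituent containing 'tiny careful' is the AP spanning 'tiny careful careful'; no single node in the tree dominates exactly the given words.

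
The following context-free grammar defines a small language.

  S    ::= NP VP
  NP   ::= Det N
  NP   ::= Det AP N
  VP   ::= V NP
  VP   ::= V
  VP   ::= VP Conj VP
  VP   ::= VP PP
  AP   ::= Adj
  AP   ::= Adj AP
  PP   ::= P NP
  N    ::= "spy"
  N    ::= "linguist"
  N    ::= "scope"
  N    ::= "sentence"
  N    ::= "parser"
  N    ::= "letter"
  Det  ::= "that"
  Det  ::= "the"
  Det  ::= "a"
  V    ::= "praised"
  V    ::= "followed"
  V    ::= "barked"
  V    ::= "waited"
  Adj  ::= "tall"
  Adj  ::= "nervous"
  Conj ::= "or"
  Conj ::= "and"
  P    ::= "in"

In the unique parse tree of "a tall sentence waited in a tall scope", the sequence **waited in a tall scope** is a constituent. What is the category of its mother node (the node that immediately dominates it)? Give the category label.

S

S
  NP
    Det: a
    AP
      Adj: tall
    N: sentence
  VP
    VP
      V: waited
    PP
      P: in
      NP
        Det: a
        AP
          Adj: tall
        N: scope
The span 'waited in a tall scope' is the VP node built by VP → VP PP.
Its mother is the S built by S → NP VP.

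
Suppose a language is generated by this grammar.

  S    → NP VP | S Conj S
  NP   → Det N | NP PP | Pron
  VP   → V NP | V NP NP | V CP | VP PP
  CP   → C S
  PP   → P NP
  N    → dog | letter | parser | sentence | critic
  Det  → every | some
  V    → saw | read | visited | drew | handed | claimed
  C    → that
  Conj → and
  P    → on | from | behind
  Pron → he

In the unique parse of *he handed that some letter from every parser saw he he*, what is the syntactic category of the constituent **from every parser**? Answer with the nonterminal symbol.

PP

[S [NP [Pron he]] [VP [V handed] [CP [C that] [S [NP [NP [Det some] [N letter]] [PP [P from] [NP [Det every] [N parser]]]] [VP [V saw] [NP [Pron he]] [NP [Pron he]]]]]]]
The span 'from every parser' is the PP node built by PP → P NP.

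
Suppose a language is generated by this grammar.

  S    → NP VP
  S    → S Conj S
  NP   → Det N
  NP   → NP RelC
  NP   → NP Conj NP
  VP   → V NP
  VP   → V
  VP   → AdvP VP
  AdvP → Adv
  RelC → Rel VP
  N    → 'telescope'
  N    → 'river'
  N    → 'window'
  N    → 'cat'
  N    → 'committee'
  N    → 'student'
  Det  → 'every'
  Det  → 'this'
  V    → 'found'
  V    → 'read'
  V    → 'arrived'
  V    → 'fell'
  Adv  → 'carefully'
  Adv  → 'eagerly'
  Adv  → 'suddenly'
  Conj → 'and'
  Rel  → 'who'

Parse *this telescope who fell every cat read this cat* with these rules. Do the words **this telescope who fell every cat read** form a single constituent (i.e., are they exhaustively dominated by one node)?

[S [NP [NP [Det this] [N telescope]] [RelC [Rel who] [VP [V fell] [NP [Det every] [N cat]]]]] [VP [V read] [NP [Det this] [N cat]]]]
The smallest constituent containing 'this telescope who fell every cat read' is the S spanning 'this telescope who fell every cat read this cat'; no single node in the tree dominates exactly the given words.

No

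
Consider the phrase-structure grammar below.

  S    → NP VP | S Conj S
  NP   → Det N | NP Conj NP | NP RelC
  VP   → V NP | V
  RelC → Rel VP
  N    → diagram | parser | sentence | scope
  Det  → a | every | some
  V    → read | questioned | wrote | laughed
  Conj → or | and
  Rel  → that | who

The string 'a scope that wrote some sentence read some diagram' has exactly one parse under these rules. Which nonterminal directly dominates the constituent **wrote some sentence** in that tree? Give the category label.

RelC

[S [NP [NP [Det a] [N scope]] [RelC [Rel that] [VP [V wrote] [NP [Det some] [N sentence]]]]] [VP [V read] [NP [Det some] [N diagram]]]]
The span 'wrote some sentence' is the VP node built by VP → V NP.
Its mother is the RelC built by RelC → Rel VP.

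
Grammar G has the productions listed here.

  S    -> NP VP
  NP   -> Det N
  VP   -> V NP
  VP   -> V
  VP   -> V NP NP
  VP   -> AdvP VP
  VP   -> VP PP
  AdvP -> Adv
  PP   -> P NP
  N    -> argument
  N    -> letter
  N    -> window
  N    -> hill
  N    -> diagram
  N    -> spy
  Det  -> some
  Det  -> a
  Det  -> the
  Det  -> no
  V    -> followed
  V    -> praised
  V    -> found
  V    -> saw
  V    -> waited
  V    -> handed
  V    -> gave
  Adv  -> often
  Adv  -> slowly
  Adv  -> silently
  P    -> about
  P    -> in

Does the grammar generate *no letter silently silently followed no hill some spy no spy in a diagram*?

For S → NP VP, the only prefix that parses as NP is 'no letter', but the remainder 'silently silently followed no hill some spy no spy in a diagram' is not a VP under these rules.

Ungrammatical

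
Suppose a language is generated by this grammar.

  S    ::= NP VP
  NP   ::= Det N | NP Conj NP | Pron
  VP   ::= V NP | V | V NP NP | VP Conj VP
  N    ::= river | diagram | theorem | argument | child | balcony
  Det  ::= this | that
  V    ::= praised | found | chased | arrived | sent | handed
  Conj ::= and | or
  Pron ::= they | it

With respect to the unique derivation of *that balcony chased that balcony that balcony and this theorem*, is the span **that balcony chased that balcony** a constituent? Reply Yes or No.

No

[S [NP [Det that] [N balcony]] [VP [V chased] [NP [Det that] [N balcony]] [NP [NP [Det that] [N balcony]] [Conj and] [NP [Det this] [N theorem]]]]]
The smallest constituent containing 'that balcony chased that balcony' is the S spanning 'that balcony chased that balcony that balcony and this theorem'; no single node in the tree dominates exactly the given words.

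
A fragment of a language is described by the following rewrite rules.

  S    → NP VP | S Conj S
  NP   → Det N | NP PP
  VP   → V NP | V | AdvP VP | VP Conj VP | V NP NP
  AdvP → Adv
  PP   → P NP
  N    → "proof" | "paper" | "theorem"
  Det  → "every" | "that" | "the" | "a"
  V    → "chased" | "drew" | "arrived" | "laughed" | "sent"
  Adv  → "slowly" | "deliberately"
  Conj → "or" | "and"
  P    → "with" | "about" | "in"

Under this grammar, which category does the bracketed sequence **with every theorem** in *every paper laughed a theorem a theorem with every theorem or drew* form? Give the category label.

PP

S
  NP
    Det: every
    N: paper
  VP
    VP
      V: laughed
      NP
        Det: a
        N: theorem
      NP
        NP
          Det: a
          N: theorem
        PP
          P: with
          NP
            Det: every
            N: theorem
    Conj: or
    VP
      V: drew
The span 'with every theorem' is the PP node built by PP → P NP.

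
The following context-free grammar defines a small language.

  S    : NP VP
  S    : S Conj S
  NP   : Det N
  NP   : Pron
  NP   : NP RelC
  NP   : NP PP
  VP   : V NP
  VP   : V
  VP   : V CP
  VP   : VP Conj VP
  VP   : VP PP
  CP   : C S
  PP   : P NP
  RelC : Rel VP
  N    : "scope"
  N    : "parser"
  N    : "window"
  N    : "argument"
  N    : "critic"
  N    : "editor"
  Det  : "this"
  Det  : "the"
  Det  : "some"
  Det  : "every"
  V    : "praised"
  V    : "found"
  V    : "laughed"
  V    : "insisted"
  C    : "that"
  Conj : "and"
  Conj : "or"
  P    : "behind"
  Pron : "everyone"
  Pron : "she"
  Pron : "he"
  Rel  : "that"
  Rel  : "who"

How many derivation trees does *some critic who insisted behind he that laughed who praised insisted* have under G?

6

Two of the 6 distinct bracketings:
[S [NP [NP [Det some] [N critic]] [RelC [Rel who] [VP [VP [V insisted]] [PP [P behind] [NP [NP [NP [Pron he]] [RelC [Rel that] [VP [V laughed]]]] [RelC [Rel who] [VP [V praised]]]]]]]] [VP [V insisted]]]
[S [NP [NP [NP [Det some] [N critic]] [RelC [Rel who] [VP [VP [V insisted]] [PP [P behind] [NP [NP [Pron he]] [RelC [Rel that] [VP [V laughed]]]]]]]] [RelC [Rel who] [VP [V praised]]]] [VP [V insisted]]]
The trees differ in how a recursive rule is bracketed over the same span.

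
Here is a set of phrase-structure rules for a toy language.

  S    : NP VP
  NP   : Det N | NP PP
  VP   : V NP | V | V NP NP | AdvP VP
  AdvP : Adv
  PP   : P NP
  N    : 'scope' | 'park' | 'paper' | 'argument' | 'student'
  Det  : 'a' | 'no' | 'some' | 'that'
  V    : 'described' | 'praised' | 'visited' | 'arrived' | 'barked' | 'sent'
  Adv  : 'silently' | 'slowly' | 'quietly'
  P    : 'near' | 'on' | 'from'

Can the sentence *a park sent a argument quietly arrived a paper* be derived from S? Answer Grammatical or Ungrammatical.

For S → NP VP, the only prefix that parses as NP is 'a park', but the remainder 'sent a argument quietly arrived a paper' is not a VP under these rules.

Ungrammatical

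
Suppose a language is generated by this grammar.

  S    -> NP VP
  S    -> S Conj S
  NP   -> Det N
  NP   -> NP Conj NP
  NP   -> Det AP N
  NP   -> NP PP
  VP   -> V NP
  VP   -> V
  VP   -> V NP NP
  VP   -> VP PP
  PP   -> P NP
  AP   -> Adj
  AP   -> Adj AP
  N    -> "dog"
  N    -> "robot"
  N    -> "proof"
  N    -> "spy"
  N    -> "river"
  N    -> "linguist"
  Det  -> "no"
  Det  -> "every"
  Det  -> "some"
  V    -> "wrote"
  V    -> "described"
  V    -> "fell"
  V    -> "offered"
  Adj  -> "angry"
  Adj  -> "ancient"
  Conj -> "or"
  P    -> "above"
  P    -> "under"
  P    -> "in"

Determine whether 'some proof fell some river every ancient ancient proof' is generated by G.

S
  NP
    Det: some
    N: proof
  VP
    V: fell
    NP
      Det: some
      N: river
    NP
      Det: every
      AP
        Adj: ancient
        AP
          Adj: ancient
      N: proof
The bracketing above is licensed at every node by one of the given productions, with S at the root.

Grammatical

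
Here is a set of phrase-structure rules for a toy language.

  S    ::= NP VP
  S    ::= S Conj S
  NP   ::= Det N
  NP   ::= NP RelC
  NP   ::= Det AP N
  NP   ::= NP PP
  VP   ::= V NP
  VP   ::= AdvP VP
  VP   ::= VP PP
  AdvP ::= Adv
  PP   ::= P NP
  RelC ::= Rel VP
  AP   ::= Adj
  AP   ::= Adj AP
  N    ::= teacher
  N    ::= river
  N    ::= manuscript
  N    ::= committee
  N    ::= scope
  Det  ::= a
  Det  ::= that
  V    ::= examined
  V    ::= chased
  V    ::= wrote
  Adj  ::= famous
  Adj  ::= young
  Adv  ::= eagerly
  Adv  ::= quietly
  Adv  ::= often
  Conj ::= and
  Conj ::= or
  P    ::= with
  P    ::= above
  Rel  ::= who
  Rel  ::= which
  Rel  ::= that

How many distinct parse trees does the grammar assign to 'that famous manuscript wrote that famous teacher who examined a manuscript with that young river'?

Two of the 4 distinct bracketings:
[S [NP [Det that] [AP [Adj famous]] [N manuscript]] [VP [V wrote] [NP [NP [Det that] [AP [Adj famous]] [N teacher]] [RelC [Rel who] [VP [V examined] [NP [NP [Det a] [N manuscript]] [PP [P with] [NP [Det that] [AP [Adj young]] [N river]]]]]]]]]
[S [NP [Det that] [AP [Adj famous]] [N manuscript]] [VP [V wrote] [NP [NP [Det that] [AP [Adj famous]] [N teacher]] [RelC [Rel who] [VP [VP [V examined] [NP [Det a] [N manuscript]]] [PP [P with] [NP [Det that] [AP [Adj young]] [N river]]]]]]]]
The difference turns on whether NP → NP PP is used at the relevant span, versus an alternative expansion of NP.

4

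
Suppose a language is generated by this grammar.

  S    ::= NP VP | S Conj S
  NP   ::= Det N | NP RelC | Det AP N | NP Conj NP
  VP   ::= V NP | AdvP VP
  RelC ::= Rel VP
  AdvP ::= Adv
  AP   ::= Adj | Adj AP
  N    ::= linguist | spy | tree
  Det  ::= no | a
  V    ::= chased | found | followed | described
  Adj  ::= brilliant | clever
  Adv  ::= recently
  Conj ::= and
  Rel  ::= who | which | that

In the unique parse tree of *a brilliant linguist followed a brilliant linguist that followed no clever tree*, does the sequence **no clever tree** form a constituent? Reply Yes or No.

Yes

[S [NP [Det a] [AP [Adj brilliant]] [N linguist]] [VP [V followed] [NP [NP [Det a] [AP [Adj brilliant]] [N linguist]] [RelC [Rel that] [VP [V followed] [NP [Det no] [AP [Adj clever]] [N tree]]]]]]]
The words 'no clever tree' are exhaustively dominated by a single NP node (built by NP → Det AP N), so they form a constituent.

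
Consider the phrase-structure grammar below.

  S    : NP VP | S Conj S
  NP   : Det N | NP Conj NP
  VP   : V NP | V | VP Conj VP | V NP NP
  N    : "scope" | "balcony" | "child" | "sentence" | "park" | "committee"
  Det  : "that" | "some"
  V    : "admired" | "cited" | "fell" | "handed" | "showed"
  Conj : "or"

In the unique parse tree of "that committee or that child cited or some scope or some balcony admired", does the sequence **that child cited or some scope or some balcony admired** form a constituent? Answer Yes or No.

[S [S [NP [NP [Det that] [N committee]] [Conj or] [NP [Det that] [N child]]] [VP [V cited]]] [Conj or] [S [NP [NP [Det some] [N scope]] [Conj or] [NP [Det some] [N balcony]]] [VP [V admired]]]]
The smallest constituent containing 'that child cited or some scope or some balcony admired' is the S spanning 'that committee or that child cited or some scope or some balcony admired'; no single node in the tree dominates exactly the given words.

No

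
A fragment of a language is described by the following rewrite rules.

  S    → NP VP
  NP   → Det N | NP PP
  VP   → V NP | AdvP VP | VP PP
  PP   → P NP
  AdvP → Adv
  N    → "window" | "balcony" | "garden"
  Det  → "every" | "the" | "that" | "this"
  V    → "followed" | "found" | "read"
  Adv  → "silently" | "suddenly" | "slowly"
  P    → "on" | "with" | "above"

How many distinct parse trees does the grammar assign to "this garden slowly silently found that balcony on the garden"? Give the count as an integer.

Two of the 4 distinct bracketings:
[S [NP [Det this] [N garden]] [VP [AdvP [Adv slowly]] [VP [AdvP [Adv silently]] [VP [V found] [NP [NP [Det that] [N balcony]] [PP [P on] [NP [Det the] [N garden]]]]]]]]
[S [NP [Det this] [N garden]] [VP [AdvP [Adv slowly]] [VP [AdvP [Adv silently]] [VP [VP [V found] [NP [Det that] [N balcony]]] [PP [P on] [NP [Det the] [N garden]]]]]]]
The difference turns on whether NP → NP PP is used at the relevant span, versus an alternative expansion of NP.

4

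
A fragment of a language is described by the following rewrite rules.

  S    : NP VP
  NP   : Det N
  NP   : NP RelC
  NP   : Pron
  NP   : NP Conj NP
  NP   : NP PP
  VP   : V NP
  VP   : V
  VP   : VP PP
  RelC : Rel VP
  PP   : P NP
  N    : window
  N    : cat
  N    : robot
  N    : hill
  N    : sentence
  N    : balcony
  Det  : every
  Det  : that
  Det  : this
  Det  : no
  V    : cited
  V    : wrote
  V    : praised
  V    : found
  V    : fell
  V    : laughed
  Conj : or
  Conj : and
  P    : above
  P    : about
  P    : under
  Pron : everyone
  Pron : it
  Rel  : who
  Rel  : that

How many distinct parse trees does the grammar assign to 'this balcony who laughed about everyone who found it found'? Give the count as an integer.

4

Two of the 4 distinct bracketings:
[S [NP [NP [Det this] [N balcony]] [RelC [Rel who] [VP [VP [V laughed]] [PP [P about] [NP [NP [Pron everyone]] [RelC [Rel who] [VP [V found] [NP [Pron it]]]]]]]]] [VP [V found]]]
[S [NP [NP [NP [Det this] [N balcony]] [RelC [Rel who] [VP [VP [V laughed]] [PP [P about] [NP [Pron everyone]]]]]] [RelC [Rel who] [VP [V found] [NP [Pron it]]]]] [VP [V found]]]
The trees differ in how a recursive rule is bracketed over the same span.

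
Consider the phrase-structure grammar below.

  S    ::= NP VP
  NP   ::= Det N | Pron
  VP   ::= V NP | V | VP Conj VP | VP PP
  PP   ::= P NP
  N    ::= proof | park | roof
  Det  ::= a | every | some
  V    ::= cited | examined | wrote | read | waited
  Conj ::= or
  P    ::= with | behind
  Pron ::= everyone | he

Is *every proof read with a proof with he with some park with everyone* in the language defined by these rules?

Grammatical

S
  NP
    Det: every
    N: proof
  VP
    VP
      VP
        VP
          VP
            V: read
          PP
            P: with
            NP
              Det: a
              N: proof
        PP
          P: with
          NP
            Pron: he
      PP
        P: with
        NP
          Det: some
          N: park
    PP
      P: with
      NP
        Pron: everyone
The bracketing above is licensed at every node by one of the given productions, with S at the root.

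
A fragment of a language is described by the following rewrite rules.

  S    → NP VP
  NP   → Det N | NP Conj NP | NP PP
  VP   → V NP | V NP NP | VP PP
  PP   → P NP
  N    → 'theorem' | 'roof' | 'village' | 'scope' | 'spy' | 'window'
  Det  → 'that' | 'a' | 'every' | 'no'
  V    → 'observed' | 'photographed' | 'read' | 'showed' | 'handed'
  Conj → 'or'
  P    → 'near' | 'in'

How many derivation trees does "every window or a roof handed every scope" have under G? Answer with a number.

[S [NP [NP [Det every] [N window]] [Conj or] [NP [Det a] [N roof]]] [VP [V handed] [NP [Det every] [N scope]]]]
No rule offers an alternative attachment or grouping for any span, so this is the only derivation.

1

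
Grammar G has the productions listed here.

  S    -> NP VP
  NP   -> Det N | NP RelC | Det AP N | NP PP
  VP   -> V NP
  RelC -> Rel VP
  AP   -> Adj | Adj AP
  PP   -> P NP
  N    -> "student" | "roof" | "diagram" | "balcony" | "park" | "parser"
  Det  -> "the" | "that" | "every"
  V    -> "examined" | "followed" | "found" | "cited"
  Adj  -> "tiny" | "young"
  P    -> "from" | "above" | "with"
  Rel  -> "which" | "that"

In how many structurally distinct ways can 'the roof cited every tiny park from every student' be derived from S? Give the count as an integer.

1

[S [NP [Det the] [N roof]] [VP [V cited] [NP [NP [Det every] [AP [Adj tiny]] [N park]] [PP [P from] [NP [Det every] [N student]]]]]]
No rule offers an alternative attachment or grouping for any span, so this is the only derivation.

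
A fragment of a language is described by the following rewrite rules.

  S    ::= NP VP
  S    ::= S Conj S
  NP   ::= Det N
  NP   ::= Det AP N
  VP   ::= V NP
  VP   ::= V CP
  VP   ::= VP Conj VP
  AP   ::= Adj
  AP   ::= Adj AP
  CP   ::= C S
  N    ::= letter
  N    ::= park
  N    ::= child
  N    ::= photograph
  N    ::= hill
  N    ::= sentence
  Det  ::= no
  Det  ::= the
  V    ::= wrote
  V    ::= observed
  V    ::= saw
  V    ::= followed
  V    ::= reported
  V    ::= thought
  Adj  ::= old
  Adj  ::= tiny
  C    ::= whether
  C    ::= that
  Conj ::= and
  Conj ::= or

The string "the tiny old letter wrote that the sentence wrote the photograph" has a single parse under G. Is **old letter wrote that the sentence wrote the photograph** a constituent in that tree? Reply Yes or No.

No

[S [NP [Det the] [AP [Adj tiny] [AP [Adj old]]] [N letter]] [VP [V wrote] [CP [C that] [S [NP [Det the] [N sentence]] [VP [V wrote] [NP [Det the] [N photograph]]]]]]]
The smallest constituent containing 'old letter wrote that the sentence wrote the photograph' is the S spanning 'the tiny old letter wrote that the sentence wrote the photograph'; no single node in the tree dominates exactly the given words.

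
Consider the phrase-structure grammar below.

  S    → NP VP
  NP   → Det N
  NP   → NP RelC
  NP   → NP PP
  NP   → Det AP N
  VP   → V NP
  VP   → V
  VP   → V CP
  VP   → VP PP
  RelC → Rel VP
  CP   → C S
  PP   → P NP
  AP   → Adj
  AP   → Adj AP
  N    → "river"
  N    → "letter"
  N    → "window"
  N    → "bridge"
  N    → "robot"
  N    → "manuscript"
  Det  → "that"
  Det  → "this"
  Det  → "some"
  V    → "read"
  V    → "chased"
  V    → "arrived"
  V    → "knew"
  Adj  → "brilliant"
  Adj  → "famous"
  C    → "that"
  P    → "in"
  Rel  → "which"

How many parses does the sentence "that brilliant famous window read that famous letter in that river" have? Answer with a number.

2

The two bracketings:
[S [NP [Det that] [AP [Adj brilliant] [AP [Adj famous]]] [N window]] [VP [V read] [NP [NP [Det that] [AP [Adj famous]] [N letter]] [PP [P in] [NP [Det that] [N river]]]]]]
[S [NP [Det that] [AP [Adj brilliant] [AP [Adj famous]]] [N window]] [VP [VP [V read] [NP [Det that] [AP [Adj famous]] [N letter]]] [PP [P in] [NP [Det that] [N river]]]]]
The difference turns on whether NP → NP PP is used at the relevant span, versus an alternative expansion of NP.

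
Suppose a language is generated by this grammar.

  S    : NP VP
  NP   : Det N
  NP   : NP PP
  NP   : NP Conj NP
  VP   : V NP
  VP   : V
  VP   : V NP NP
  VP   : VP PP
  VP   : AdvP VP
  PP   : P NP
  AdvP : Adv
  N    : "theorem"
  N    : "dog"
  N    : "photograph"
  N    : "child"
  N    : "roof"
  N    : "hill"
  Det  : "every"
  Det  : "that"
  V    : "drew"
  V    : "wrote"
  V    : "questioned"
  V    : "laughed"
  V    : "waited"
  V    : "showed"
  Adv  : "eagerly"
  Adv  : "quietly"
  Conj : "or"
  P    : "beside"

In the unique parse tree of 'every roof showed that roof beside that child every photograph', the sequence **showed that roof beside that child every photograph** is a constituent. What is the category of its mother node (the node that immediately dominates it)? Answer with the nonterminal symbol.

S

S
  NP
    Det: every
    N: roof
  VP
    V: showed
    NP
      NP
        Det: that
        N: roof
      PP
        P: beside
        NP
          Det: that
          N: child
    NP
      Det: every
      N: photograph
The span 'showed that roof beside that child every photograph' is the VP node built by VP → V NP NP.
Its mother is the S built by S → NP VP.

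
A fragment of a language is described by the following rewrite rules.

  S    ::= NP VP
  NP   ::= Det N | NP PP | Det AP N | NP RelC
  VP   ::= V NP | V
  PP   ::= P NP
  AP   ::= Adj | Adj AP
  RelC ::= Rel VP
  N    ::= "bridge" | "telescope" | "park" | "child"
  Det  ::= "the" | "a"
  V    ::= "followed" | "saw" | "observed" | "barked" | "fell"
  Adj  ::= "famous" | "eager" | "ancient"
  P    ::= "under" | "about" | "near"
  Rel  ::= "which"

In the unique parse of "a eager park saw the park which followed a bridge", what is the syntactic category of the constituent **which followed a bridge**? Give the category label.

S
  NP
    Det: a
    AP
      Adj: eager
    N: park
  VP
    V: saw
    NP
      NP
        Det: the
        N: park
      RelC
        Rel: which
        VP
          V: followed
          NP
            Det: a
            N: bridge
The span 'which followed a bridge' is the RelC node built by RelC → Rel VP.

RelC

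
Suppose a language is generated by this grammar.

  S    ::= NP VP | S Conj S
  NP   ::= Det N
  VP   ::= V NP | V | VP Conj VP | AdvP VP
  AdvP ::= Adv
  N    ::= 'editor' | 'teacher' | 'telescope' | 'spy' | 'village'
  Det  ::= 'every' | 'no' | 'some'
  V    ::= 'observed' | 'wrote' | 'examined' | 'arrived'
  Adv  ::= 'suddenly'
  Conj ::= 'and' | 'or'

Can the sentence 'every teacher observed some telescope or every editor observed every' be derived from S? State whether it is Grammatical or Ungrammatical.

Ungrammatical

For S → NP VP, the only prefix that parses as NP is 'every teacher', but the remainder 'observed some telescope or every editor observed every' is not a VP under these rules. The alternative S rule S → S Conj S likewise has no satisfying split.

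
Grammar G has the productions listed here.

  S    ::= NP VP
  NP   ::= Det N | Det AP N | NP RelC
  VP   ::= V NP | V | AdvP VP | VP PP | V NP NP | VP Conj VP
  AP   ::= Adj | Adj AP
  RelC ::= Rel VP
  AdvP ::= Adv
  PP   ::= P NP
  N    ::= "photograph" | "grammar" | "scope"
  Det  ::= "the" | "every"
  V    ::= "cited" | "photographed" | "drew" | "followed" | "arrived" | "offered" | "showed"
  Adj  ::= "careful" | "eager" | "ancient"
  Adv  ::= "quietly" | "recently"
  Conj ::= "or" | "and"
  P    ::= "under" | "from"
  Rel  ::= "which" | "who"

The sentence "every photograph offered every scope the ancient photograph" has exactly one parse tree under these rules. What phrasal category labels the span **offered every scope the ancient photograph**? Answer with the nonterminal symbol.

[S [NP [Det every] [N photograph]] [VP [V offered] [NP [Det every] [N scope]] [NP [Det the] [AP [Adj ancient]] [N photograph]]]]
The span 'offered every scope the ancient photograph' is the VP node built by VP → V NP NP.

VP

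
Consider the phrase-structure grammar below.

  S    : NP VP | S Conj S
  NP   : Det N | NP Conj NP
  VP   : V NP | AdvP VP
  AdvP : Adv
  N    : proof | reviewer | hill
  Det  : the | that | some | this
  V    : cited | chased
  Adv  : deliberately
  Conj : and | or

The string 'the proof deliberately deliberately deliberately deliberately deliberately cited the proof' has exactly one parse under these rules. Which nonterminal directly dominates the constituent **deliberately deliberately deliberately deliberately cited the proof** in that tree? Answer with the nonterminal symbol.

VP

[S [NP [Det the] [N proof]] [VP [AdvP [Adv deliberately]] [VP [AdvP [Adv deliberately]] [VP [AdvP [Adv deliberately]] [VP [AdvP [Adv deliberately]] [VP [AdvP [Adv deliberately]] [VP [V cited] [NP [Det the] [N proof]]]]]]]]]
The span 'deliberately deliberately deliberately deliberately cited the proof' is the VP node built by VP → AdvP VP.
Its mother is the VP built by VP → AdvP VP.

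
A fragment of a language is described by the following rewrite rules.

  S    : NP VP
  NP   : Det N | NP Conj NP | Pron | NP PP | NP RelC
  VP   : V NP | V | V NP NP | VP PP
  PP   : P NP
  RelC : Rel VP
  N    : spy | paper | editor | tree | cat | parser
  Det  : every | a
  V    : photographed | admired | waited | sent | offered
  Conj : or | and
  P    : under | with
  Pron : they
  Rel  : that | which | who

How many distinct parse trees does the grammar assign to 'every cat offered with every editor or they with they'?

Two of the 3 distinct bracketings:
[S [NP [Det every] [N cat]] [VP [VP [V offered]] [PP [P with] [NP [NP [Det every] [N editor]] [Conj or] [NP [NP [Pron they]] [PP [P with] [NP [Pron they]]]]]]]]
[S [NP [Det every] [N cat]] [VP [VP [V offered]] [PP [P with] [NP [NP [NP [Det every] [N editor]] [Conj or] [NP [Pron they]]] [PP [P with] [NP [Pron they]]]]]]]
The trees differ in how a recursive rule is bracketed over the same span.

3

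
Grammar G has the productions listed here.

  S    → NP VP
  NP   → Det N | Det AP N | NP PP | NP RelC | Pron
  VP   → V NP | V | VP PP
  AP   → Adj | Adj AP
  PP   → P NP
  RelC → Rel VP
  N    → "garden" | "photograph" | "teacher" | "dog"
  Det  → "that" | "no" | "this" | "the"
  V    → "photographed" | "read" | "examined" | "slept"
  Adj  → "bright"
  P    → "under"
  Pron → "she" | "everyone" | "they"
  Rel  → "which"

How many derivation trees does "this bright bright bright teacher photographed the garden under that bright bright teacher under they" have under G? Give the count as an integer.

5

Two of the 5 distinct bracketings:
[S [NP [Det this] [AP [Adj bright] [AP [Adj bright] [AP [Adj bright]]]] [N teacher]] [VP [V photographed] [NP [NP [Det the] [N garden]] [PP [P under] [NP [NP [Det that] [AP [Adj bright] [AP [Adj bright]]] [N teacher]] [PP [P under] [NP [Pron they]]]]]]]]
[S [NP [Det this] [AP [Adj bright] [AP [Adj bright] [AP [Adj bright]]]] [N teacher]] [VP [V photographed] [NP [NP [NP [Det the] [N garden]] [PP [P under] [NP [Det that] [AP [Adj bright] [AP [Adj bright]]] [N teacher]]]] [PP [P under] [NP [Pron they]]]]]]
The trees differ in how a recursive rule is bracketed over the same span.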